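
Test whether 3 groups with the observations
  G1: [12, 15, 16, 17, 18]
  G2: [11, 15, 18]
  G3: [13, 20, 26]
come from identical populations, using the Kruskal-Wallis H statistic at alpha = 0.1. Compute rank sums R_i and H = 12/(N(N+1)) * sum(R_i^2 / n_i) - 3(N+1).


Step 1: Combine all N = 11 observations and assign midranks.
sorted (value, group, rank): (11,G2,1), (12,G1,2), (13,G3,3), (15,G1,4.5), (15,G2,4.5), (16,G1,6), (17,G1,7), (18,G1,8.5), (18,G2,8.5), (20,G3,10), (26,G3,11)
Step 2: Sum ranks within each group.
R_1 = 28 (n_1 = 5)
R_2 = 14 (n_2 = 3)
R_3 = 24 (n_3 = 3)
Step 3: H = 12/(N(N+1)) * sum(R_i^2/n_i) - 3(N+1)
     = 12/(11*12) * (28^2/5 + 14^2/3 + 24^2/3) - 3*12
     = 0.090909 * 414.133 - 36
     = 1.648485.
Step 4: Ties present; correction factor C = 1 - 12/(11^3 - 11) = 0.990909. Corrected H = 1.648485 / 0.990909 = 1.663609.
Step 5: Under H0, H ~ chi^2(2); p-value = 0.435263.
Step 6: alpha = 0.1. fail to reject H0.

H = 1.6636, df = 2, p = 0.435263, fail to reject H0.


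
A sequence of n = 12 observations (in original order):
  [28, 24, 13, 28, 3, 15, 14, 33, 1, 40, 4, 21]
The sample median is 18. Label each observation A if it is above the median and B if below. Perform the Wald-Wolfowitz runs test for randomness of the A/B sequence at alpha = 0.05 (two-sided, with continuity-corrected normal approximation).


Step 1: Compute median = 18; label A = above, B = below.
Labels in order: AABABBBABABA  (n_A = 6, n_B = 6)
Step 2: Count runs R = 9.
Step 3: Under H0 (random ordering), E[R] = 2*n_A*n_B/(n_A+n_B) + 1 = 2*6*6/12 + 1 = 7.0000.
        Var[R] = 2*n_A*n_B*(2*n_A*n_B - n_A - n_B) / ((n_A+n_B)^2 * (n_A+n_B-1)) = 4320/1584 = 2.7273.
        SD[R] = 1.6514.
Step 4: Continuity-corrected z = (R - 0.5 - E[R]) / SD[R] = (9 - 0.5 - 7.0000) / 1.6514 = 0.9083.
Step 5: Two-sided p-value via normal approximation = 2*(1 - Phi(|z|)) = 0.363722.
Step 6: alpha = 0.05. fail to reject H0.

R = 9, z = 0.9083, p = 0.363722, fail to reject H0.


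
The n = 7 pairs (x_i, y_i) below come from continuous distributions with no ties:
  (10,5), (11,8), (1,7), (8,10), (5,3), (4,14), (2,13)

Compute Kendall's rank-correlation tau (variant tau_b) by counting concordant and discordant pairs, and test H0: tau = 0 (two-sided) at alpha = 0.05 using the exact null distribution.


Step 1: Enumerate the 21 unordered pairs (i,j) with i<j and classify each by sign(x_j-x_i) * sign(y_j-y_i).
  (1,2):dx=+1,dy=+3->C; (1,3):dx=-9,dy=+2->D; (1,4):dx=-2,dy=+5->D; (1,5):dx=-5,dy=-2->C
  (1,6):dx=-6,dy=+9->D; (1,7):dx=-8,dy=+8->D; (2,3):dx=-10,dy=-1->C; (2,4):dx=-3,dy=+2->D
  (2,5):dx=-6,dy=-5->C; (2,6):dx=-7,dy=+6->D; (2,7):dx=-9,dy=+5->D; (3,4):dx=+7,dy=+3->C
  (3,5):dx=+4,dy=-4->D; (3,6):dx=+3,dy=+7->C; (3,7):dx=+1,dy=+6->C; (4,5):dx=-3,dy=-7->C
  (4,6):dx=-4,dy=+4->D; (4,7):dx=-6,dy=+3->D; (5,6):dx=-1,dy=+11->D; (5,7):dx=-3,dy=+10->D
  (6,7):dx=-2,dy=-1->C
Step 2: C = 9, D = 12, total pairs = 21.
Step 3: tau = (C - D)/(n(n-1)/2) = (9 - 12)/21 = -0.142857.
Step 4: Exact two-sided p-value (enumerate n! = 5040 permutations of y under H0): p = 0.772619.
Step 5: alpha = 0.05. fail to reject H0.

tau_b = -0.1429 (C=9, D=12), p = 0.772619, fail to reject H0.


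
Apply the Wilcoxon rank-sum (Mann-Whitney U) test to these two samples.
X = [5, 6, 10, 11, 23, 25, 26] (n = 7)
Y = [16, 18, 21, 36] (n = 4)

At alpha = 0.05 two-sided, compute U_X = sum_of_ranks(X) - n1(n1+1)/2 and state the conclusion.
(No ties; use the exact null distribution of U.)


Step 1: Combine and sort all 11 observations; assign midranks.
sorted (value, group): (5,X), (6,X), (10,X), (11,X), (16,Y), (18,Y), (21,Y), (23,X), (25,X), (26,X), (36,Y)
ranks: 5->1, 6->2, 10->3, 11->4, 16->5, 18->6, 21->7, 23->8, 25->9, 26->10, 36->11
Step 2: Rank sum for X: R1 = 1 + 2 + 3 + 4 + 8 + 9 + 10 = 37.
Step 3: U_X = R1 - n1(n1+1)/2 = 37 - 7*8/2 = 37 - 28 = 9.
       U_Y = n1*n2 - U_X = 28 - 9 = 19.
Step 4: No ties, so the exact null distribution of U (based on enumerating the C(11,7) = 330 equally likely rank assignments) gives the two-sided p-value.
Step 5: p-value = 0.412121; compare to alpha = 0.05. fail to reject H0.

U_X = 9, p = 0.412121, fail to reject H0 at alpha = 0.05.


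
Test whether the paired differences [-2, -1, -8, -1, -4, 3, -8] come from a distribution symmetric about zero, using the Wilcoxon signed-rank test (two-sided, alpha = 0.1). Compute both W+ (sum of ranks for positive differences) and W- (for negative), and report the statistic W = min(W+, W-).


Step 1: Drop any zero differences (none here) and take |d_i|.
|d| = [2, 1, 8, 1, 4, 3, 8]
Step 2: Midrank |d_i| (ties get averaged ranks).
ranks: |2|->3, |1|->1.5, |8|->6.5, |1|->1.5, |4|->5, |3|->4, |8|->6.5
Step 3: Attach original signs; sum ranks with positive sign and with negative sign.
W+ = 4 = 4
W- = 3 + 1.5 + 6.5 + 1.5 + 5 + 6.5 = 24
(Check: W+ + W- = 28 should equal n(n+1)/2 = 28.)
Step 4: Test statistic W = min(W+, W-) = 4.
Step 5: Ties in |d|, so use the tie-corrected normal approximation.
        E[W] = n(n+1)/4 = 7*8/4 = 14.
        Tie groups: |d|=1 (t=2), |d|=8 (t=2); sum(t^3 - t) = 12.
        Var[W] = n(n+1)(2n+1)/24 - sum(t^3-t)/48 = 840/24 - 12/48 = 34.75.
        z = (W - E[W]) / sqrt(Var[W]) = (4 - 14) / 5.8949 = -1.6964.
        Two-sided p = 2*Phi(z) = 0.089814.
Step 6: alpha = 0.1. reject H0.

W+ = 4, W- = 24, W = min = 4, p = 0.089814, reject H0.


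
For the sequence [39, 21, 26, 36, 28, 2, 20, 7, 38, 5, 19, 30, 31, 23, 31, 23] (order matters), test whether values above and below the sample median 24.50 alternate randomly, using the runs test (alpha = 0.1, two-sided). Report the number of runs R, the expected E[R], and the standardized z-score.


Step 1: Compute median = 24.50; label A = above, B = below.
Labels in order: ABAAABBBABBAABAB  (n_A = 8, n_B = 8)
Step 2: Count runs R = 10.
Step 3: Under H0 (random ordering), E[R] = 2*n_A*n_B/(n_A+n_B) + 1 = 2*8*8/16 + 1 = 9.0000.
        Var[R] = 2*n_A*n_B*(2*n_A*n_B - n_A - n_B) / ((n_A+n_B)^2 * (n_A+n_B-1)) = 14336/3840 = 3.7333.
        SD[R] = 1.9322.
Step 4: Continuity-corrected z = (R - 0.5 - E[R]) / SD[R] = (10 - 0.5 - 9.0000) / 1.9322 = 0.2588.
Step 5: Two-sided p-value via normal approximation = 2*(1 - Phi(|z|)) = 0.795809.
Step 6: alpha = 0.1. fail to reject H0.

R = 10, z = 0.2588, p = 0.795809, fail to reject H0.


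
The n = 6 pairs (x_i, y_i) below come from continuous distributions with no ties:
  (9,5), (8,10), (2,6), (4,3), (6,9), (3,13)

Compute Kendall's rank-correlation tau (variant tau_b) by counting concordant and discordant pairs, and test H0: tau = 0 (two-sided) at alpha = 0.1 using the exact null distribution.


Step 1: Enumerate the 15 unordered pairs (i,j) with i<j and classify each by sign(x_j-x_i) * sign(y_j-y_i).
  (1,2):dx=-1,dy=+5->D; (1,3):dx=-7,dy=+1->D; (1,4):dx=-5,dy=-2->C; (1,5):dx=-3,dy=+4->D
  (1,6):dx=-6,dy=+8->D; (2,3):dx=-6,dy=-4->C; (2,4):dx=-4,dy=-7->C; (2,5):dx=-2,dy=-1->C
  (2,6):dx=-5,dy=+3->D; (3,4):dx=+2,dy=-3->D; (3,5):dx=+4,dy=+3->C; (3,6):dx=+1,dy=+7->C
  (4,5):dx=+2,dy=+6->C; (4,6):dx=-1,dy=+10->D; (5,6):dx=-3,dy=+4->D
Step 2: C = 7, D = 8, total pairs = 15.
Step 3: tau = (C - D)/(n(n-1)/2) = (7 - 8)/15 = -0.066667.
Step 4: Exact two-sided p-value (enumerate n! = 720 permutations of y under H0): p = 1.000000.
Step 5: alpha = 0.1. fail to reject H0.

tau_b = -0.0667 (C=7, D=8), p = 1.000000, fail to reject H0.


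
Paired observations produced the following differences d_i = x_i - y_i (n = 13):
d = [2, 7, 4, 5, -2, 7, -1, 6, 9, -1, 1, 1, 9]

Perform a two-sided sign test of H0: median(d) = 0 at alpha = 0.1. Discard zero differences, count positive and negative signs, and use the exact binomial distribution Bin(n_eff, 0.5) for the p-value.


Step 1: Discard zero differences. Original n = 13; n_eff = number of nonzero differences = 13.
Nonzero differences (with sign): +2, +7, +4, +5, -2, +7, -1, +6, +9, -1, +1, +1, +9
Step 2: Count signs: positive = 10, negative = 3.
Step 3: Under H0: P(positive) = 0.5, so the number of positives S ~ Bin(13, 0.5).
Step 4: Two-sided exact p-value = sum of Bin(13,0.5) probabilities at or below the observed probability = 0.092285.
Step 5: alpha = 0.1. reject H0.

n_eff = 13, pos = 10, neg = 3, p = 0.092285, reject H0.


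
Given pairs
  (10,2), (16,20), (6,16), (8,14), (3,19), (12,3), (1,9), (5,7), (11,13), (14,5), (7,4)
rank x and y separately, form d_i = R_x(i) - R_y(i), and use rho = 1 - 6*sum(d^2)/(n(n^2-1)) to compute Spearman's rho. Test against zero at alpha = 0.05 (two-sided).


Step 1: Rank x and y separately (midranks; no ties here).
rank(x): 10->7, 16->11, 6->4, 8->6, 3->2, 12->9, 1->1, 5->3, 11->8, 14->10, 7->5
rank(y): 2->1, 20->11, 16->9, 14->8, 19->10, 3->2, 9->6, 7->5, 13->7, 5->4, 4->3
Step 2: d_i = R_x(i) - R_y(i); compute d_i^2.
  (7-1)^2=36, (11-11)^2=0, (4-9)^2=25, (6-8)^2=4, (2-10)^2=64, (9-2)^2=49, (1-6)^2=25, (3-5)^2=4, (8-7)^2=1, (10-4)^2=36, (5-3)^2=4
sum(d^2) = 248.
Step 3: rho = 1 - 6*248 / (11*(11^2 - 1)) = 1 - 1488/1320 = -0.127273.
Step 4: Under H0, t = rho * sqrt((n-2)/(1-rho^2)) = -0.3849 ~ t(9).
Step 5: Two-sided p-value from the t-distribution with 9 df = 0.709215.
Step 6: alpha = 0.05. fail to reject H0.

rho = -0.1273, p = 0.709215, fail to reject H0 at alpha = 0.05.


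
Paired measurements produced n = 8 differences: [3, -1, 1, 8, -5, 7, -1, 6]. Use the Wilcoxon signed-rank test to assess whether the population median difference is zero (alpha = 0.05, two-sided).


Step 1: Drop any zero differences (none here) and take |d_i|.
|d| = [3, 1, 1, 8, 5, 7, 1, 6]
Step 2: Midrank |d_i| (ties get averaged ranks).
ranks: |3|->4, |1|->2, |1|->2, |8|->8, |5|->5, |7|->7, |1|->2, |6|->6
Step 3: Attach original signs; sum ranks with positive sign and with negative sign.
W+ = 4 + 2 + 8 + 7 + 6 = 27
W- = 2 + 5 + 2 = 9
(Check: W+ + W- = 36 should equal n(n+1)/2 = 36.)
Step 4: Test statistic W = min(W+, W-) = 9.
Step 5: Ties in |d|, so use the tie-corrected normal approximation.
        E[W] = n(n+1)/4 = 8*9/4 = 18.
        Tie groups: |d|=1 (t=3); sum(t^3 - t) = 24.
        Var[W] = n(n+1)(2n+1)/24 - sum(t^3-t)/48 = 1224/24 - 24/48 = 50.5.
        z = (W - E[W]) / sqrt(Var[W]) = (9 - 18) / 7.1063 = -1.2665.
        Two-sided p = 2*Phi(z) = 0.205343.
Step 6: alpha = 0.05. fail to reject H0.

W+ = 27, W- = 9, W = min = 9, p = 0.205343, fail to reject H0.


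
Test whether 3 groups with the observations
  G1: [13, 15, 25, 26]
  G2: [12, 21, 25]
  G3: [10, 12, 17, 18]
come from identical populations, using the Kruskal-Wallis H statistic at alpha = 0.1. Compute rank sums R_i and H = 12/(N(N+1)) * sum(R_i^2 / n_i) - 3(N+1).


Step 1: Combine all N = 11 observations and assign midranks.
sorted (value, group, rank): (10,G3,1), (12,G2,2.5), (12,G3,2.5), (13,G1,4), (15,G1,5), (17,G3,6), (18,G3,7), (21,G2,8), (25,G1,9.5), (25,G2,9.5), (26,G1,11)
Step 2: Sum ranks within each group.
R_1 = 29.5 (n_1 = 4)
R_2 = 20 (n_2 = 3)
R_3 = 16.5 (n_3 = 4)
Step 3: H = 12/(N(N+1)) * sum(R_i^2/n_i) - 3(N+1)
     = 12/(11*12) * (29.5^2/4 + 20^2/3 + 16.5^2/4) - 3*12
     = 0.090909 * 418.958 - 36
     = 2.087121.
Step 4: Ties present; correction factor C = 1 - 12/(11^3 - 11) = 0.990909. Corrected H = 2.087121 / 0.990909 = 2.106269.
Step 5: Under H0, H ~ chi^2(2); p-value = 0.348843.
Step 6: alpha = 0.1. fail to reject H0.

H = 2.1063, df = 2, p = 0.348843, fail to reject H0.


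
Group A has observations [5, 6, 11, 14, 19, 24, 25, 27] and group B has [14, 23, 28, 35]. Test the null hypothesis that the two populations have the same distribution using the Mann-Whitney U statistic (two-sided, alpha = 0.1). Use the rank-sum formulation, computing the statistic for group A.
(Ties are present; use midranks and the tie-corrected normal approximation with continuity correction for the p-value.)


Step 1: Combine and sort all 12 observations; assign midranks.
sorted (value, group): (5,X), (6,X), (11,X), (14,X), (14,Y), (19,X), (23,Y), (24,X), (25,X), (27,X), (28,Y), (35,Y)
ranks: 5->1, 6->2, 11->3, 14->4.5, 14->4.5, 19->6, 23->7, 24->8, 25->9, 27->10, 28->11, 35->12
Step 2: Rank sum for X: R1 = 1 + 2 + 3 + 4.5 + 6 + 8 + 9 + 10 = 43.5.
Step 3: U_X = R1 - n1(n1+1)/2 = 43.5 - 8*9/2 = 43.5 - 36 = 7.5.
       U_Y = n1*n2 - U_X = 32 - 7.5 = 24.5.
Step 4: Ties are present, so use the tie-corrected normal approximation (with continuity correction) for the p-value.
Step 5: p-value = 0.173478; compare to alpha = 0.1. fail to reject H0.

U_X = 7.5, p = 0.173478, fail to reject H0 at alpha = 0.1.


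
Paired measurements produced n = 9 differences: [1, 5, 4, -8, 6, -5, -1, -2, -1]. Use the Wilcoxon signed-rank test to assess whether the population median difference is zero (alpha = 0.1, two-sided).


Step 1: Drop any zero differences (none here) and take |d_i|.
|d| = [1, 5, 4, 8, 6, 5, 1, 2, 1]
Step 2: Midrank |d_i| (ties get averaged ranks).
ranks: |1|->2, |5|->6.5, |4|->5, |8|->9, |6|->8, |5|->6.5, |1|->2, |2|->4, |1|->2
Step 3: Attach original signs; sum ranks with positive sign and with negative sign.
W+ = 2 + 6.5 + 5 + 8 = 21.5
W- = 9 + 6.5 + 2 + 4 + 2 = 23.5
(Check: W+ + W- = 45 should equal n(n+1)/2 = 45.)
Step 4: Test statistic W = min(W+, W-) = 21.5.
Step 5: Ties in |d|, so use the tie-corrected normal approximation.
        E[W] = n(n+1)/4 = 9*10/4 = 22.5.
        Tie groups: |d|=1 (t=3), |d|=5 (t=2); sum(t^3 - t) = 30.
        Var[W] = n(n+1)(2n+1)/24 - sum(t^3-t)/48 = 1710/24 - 30/48 = 70.625.
        z = (W - E[W]) / sqrt(Var[W]) = (21.5 - 22.5) / 8.4039 = -0.1190.
        Two-sided p = 2*Phi(z) = 0.905281.
Step 6: alpha = 0.1. fail to reject H0.

W+ = 21.5, W- = 23.5, W = min = 21.5, p = 0.905281, fail to reject H0.


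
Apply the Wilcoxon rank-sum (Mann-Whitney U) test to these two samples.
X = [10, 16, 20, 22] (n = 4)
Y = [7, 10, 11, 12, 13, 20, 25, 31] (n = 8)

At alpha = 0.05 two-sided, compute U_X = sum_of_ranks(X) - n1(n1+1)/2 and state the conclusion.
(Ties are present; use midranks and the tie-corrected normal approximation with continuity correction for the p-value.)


Step 1: Combine and sort all 12 observations; assign midranks.
sorted (value, group): (7,Y), (10,X), (10,Y), (11,Y), (12,Y), (13,Y), (16,X), (20,X), (20,Y), (22,X), (25,Y), (31,Y)
ranks: 7->1, 10->2.5, 10->2.5, 11->4, 12->5, 13->6, 16->7, 20->8.5, 20->8.5, 22->10, 25->11, 31->12
Step 2: Rank sum for X: R1 = 2.5 + 7 + 8.5 + 10 = 28.
Step 3: U_X = R1 - n1(n1+1)/2 = 28 - 4*5/2 = 28 - 10 = 18.
       U_Y = n1*n2 - U_X = 32 - 18 = 14.
Step 4: Ties are present, so use the tie-corrected normal approximation (with continuity correction) for the p-value.
Step 5: p-value = 0.798215; compare to alpha = 0.05. fail to reject H0.

U_X = 18, p = 0.798215, fail to reject H0 at alpha = 0.05.


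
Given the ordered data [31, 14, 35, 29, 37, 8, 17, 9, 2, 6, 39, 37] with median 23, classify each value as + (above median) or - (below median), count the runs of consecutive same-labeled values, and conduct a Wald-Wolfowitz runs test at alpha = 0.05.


Step 1: Compute median = 23; label A = above, B = below.
Labels in order: ABAAABBBBBAA  (n_A = 6, n_B = 6)
Step 2: Count runs R = 5.
Step 3: Under H0 (random ordering), E[R] = 2*n_A*n_B/(n_A+n_B) + 1 = 2*6*6/12 + 1 = 7.0000.
        Var[R] = 2*n_A*n_B*(2*n_A*n_B - n_A - n_B) / ((n_A+n_B)^2 * (n_A+n_B-1)) = 4320/1584 = 2.7273.
        SD[R] = 1.6514.
Step 4: Continuity-corrected z = (R + 0.5 - E[R]) / SD[R] = (5 + 0.5 - 7.0000) / 1.6514 = -0.9083.
Step 5: Two-sided p-value via normal approximation = 2*(1 - Phi(|z|)) = 0.363722.
Step 6: alpha = 0.05. fail to reject H0.

R = 5, z = -0.9083, p = 0.363722, fail to reject H0.


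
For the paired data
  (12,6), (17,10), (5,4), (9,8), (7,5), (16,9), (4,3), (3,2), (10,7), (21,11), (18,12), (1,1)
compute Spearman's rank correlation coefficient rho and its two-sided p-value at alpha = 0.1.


Step 1: Rank x and y separately (midranks; no ties here).
rank(x): 12->8, 17->10, 5->4, 9->6, 7->5, 16->9, 4->3, 3->2, 10->7, 21->12, 18->11, 1->1
rank(y): 6->6, 10->10, 4->4, 8->8, 5->5, 9->9, 3->3, 2->2, 7->7, 11->11, 12->12, 1->1
Step 2: d_i = R_x(i) - R_y(i); compute d_i^2.
  (8-6)^2=4, (10-10)^2=0, (4-4)^2=0, (6-8)^2=4, (5-5)^2=0, (9-9)^2=0, (3-3)^2=0, (2-2)^2=0, (7-7)^2=0, (12-11)^2=1, (11-12)^2=1, (1-1)^2=0
sum(d^2) = 10.
Step 3: rho = 1 - 6*10 / (12*(12^2 - 1)) = 1 - 60/1716 = 0.965035.
Step 4: Under H0, t = rho * sqrt((n-2)/(1-rho^2)) = 11.6424 ~ t(10).
Step 5: Two-sided p-value from the t-distribution with 10 df = 0.000000.
Step 6: alpha = 0.1. reject H0.

rho = 0.9650, p = 0.000000, reject H0 at alpha = 0.1.


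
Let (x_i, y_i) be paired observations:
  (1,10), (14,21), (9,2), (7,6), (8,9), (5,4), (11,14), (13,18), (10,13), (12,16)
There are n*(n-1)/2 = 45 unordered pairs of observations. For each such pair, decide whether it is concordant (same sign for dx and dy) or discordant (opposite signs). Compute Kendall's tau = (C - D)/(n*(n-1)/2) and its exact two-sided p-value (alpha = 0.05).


Step 1: Enumerate the 45 unordered pairs (i,j) with i<j and classify each by sign(x_j-x_i) * sign(y_j-y_i).
  (1,2):dx=+13,dy=+11->C; (1,3):dx=+8,dy=-8->D; (1,4):dx=+6,dy=-4->D; (1,5):dx=+7,dy=-1->D
  (1,6):dx=+4,dy=-6->D; (1,7):dx=+10,dy=+4->C; (1,8):dx=+12,dy=+8->C; (1,9):dx=+9,dy=+3->C
  (1,10):dx=+11,dy=+6->C; (2,3):dx=-5,dy=-19->C; (2,4):dx=-7,dy=-15->C; (2,5):dx=-6,dy=-12->C
  (2,6):dx=-9,dy=-17->C; (2,7):dx=-3,dy=-7->C; (2,8):dx=-1,dy=-3->C; (2,9):dx=-4,dy=-8->C
  (2,10):dx=-2,dy=-5->C; (3,4):dx=-2,dy=+4->D; (3,5):dx=-1,dy=+7->D; (3,6):dx=-4,dy=+2->D
  (3,7):dx=+2,dy=+12->C; (3,8):dx=+4,dy=+16->C; (3,9):dx=+1,dy=+11->C; (3,10):dx=+3,dy=+14->C
  (4,5):dx=+1,dy=+3->C; (4,6):dx=-2,dy=-2->C; (4,7):dx=+4,dy=+8->C; (4,8):dx=+6,dy=+12->C
  (4,9):dx=+3,dy=+7->C; (4,10):dx=+5,dy=+10->C; (5,6):dx=-3,dy=-5->C; (5,7):dx=+3,dy=+5->C
  (5,8):dx=+5,dy=+9->C; (5,9):dx=+2,dy=+4->C; (5,10):dx=+4,dy=+7->C; (6,7):dx=+6,dy=+10->C
  (6,8):dx=+8,dy=+14->C; (6,9):dx=+5,dy=+9->C; (6,10):dx=+7,dy=+12->C; (7,8):dx=+2,dy=+4->C
  (7,9):dx=-1,dy=-1->C; (7,10):dx=+1,dy=+2->C; (8,9):dx=-3,dy=-5->C; (8,10):dx=-1,dy=-2->C
  (9,10):dx=+2,dy=+3->C
Step 2: C = 38, D = 7, total pairs = 45.
Step 3: tau = (C - D)/(n(n-1)/2) = (38 - 7)/45 = 0.688889.
Step 4: Exact two-sided p-value (enumerate n! = 3628800 permutations of y under H0): p = 0.004687.
Step 5: alpha = 0.05. reject H0.

tau_b = 0.6889 (C=38, D=7), p = 0.004687, reject H0.


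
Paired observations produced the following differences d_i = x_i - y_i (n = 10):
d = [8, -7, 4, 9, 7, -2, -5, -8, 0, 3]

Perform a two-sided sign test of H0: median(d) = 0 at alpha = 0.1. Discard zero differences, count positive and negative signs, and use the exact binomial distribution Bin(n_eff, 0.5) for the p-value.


Step 1: Discard zero differences. Original n = 10; n_eff = number of nonzero differences = 9.
Nonzero differences (with sign): +8, -7, +4, +9, +7, -2, -5, -8, +3
Step 2: Count signs: positive = 5, negative = 4.
Step 3: Under H0: P(positive) = 0.5, so the number of positives S ~ Bin(9, 0.5).
Step 4: Two-sided exact p-value = sum of Bin(9,0.5) probabilities at or below the observed probability = 1.000000.
Step 5: alpha = 0.1. fail to reject H0.

n_eff = 9, pos = 5, neg = 4, p = 1.000000, fail to reject H0.


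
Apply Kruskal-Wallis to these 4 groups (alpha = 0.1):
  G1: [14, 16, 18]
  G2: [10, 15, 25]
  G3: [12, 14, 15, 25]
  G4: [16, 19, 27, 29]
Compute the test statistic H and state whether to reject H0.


Step 1: Combine all N = 14 observations and assign midranks.
sorted (value, group, rank): (10,G2,1), (12,G3,2), (14,G1,3.5), (14,G3,3.5), (15,G2,5.5), (15,G3,5.5), (16,G1,7.5), (16,G4,7.5), (18,G1,9), (19,G4,10), (25,G2,11.5), (25,G3,11.5), (27,G4,13), (29,G4,14)
Step 2: Sum ranks within each group.
R_1 = 20 (n_1 = 3)
R_2 = 18 (n_2 = 3)
R_3 = 22.5 (n_3 = 4)
R_4 = 44.5 (n_4 = 4)
Step 3: H = 12/(N(N+1)) * sum(R_i^2/n_i) - 3(N+1)
     = 12/(14*15) * (20^2/3 + 18^2/3 + 22.5^2/4 + 44.5^2/4) - 3*15
     = 0.057143 * 862.958 - 45
     = 4.311905.
Step 4: Ties present; correction factor C = 1 - 24/(14^3 - 14) = 0.991209. Corrected H = 4.311905 / 0.991209 = 4.350148.
Step 5: Under H0, H ~ chi^2(3); p-value = 0.226053.
Step 6: alpha = 0.1. fail to reject H0.

H = 4.3501, df = 3, p = 0.226053, fail to reject H0.


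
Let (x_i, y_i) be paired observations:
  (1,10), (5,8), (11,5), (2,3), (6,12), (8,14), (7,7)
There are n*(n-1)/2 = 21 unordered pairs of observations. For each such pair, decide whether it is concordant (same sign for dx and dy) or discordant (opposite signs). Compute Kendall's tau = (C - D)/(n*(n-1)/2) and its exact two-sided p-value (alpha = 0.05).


Step 1: Enumerate the 21 unordered pairs (i,j) with i<j and classify each by sign(x_j-x_i) * sign(y_j-y_i).
  (1,2):dx=+4,dy=-2->D; (1,3):dx=+10,dy=-5->D; (1,4):dx=+1,dy=-7->D; (1,5):dx=+5,dy=+2->C
  (1,6):dx=+7,dy=+4->C; (1,7):dx=+6,dy=-3->D; (2,3):dx=+6,dy=-3->D; (2,4):dx=-3,dy=-5->C
  (2,5):dx=+1,dy=+4->C; (2,6):dx=+3,dy=+6->C; (2,7):dx=+2,dy=-1->D; (3,4):dx=-9,dy=-2->C
  (3,5):dx=-5,dy=+7->D; (3,6):dx=-3,dy=+9->D; (3,7):dx=-4,dy=+2->D; (4,5):dx=+4,dy=+9->C
  (4,6):dx=+6,dy=+11->C; (4,7):dx=+5,dy=+4->C; (5,6):dx=+2,dy=+2->C; (5,7):dx=+1,dy=-5->D
  (6,7):dx=-1,dy=-7->C
Step 2: C = 11, D = 10, total pairs = 21.
Step 3: tau = (C - D)/(n(n-1)/2) = (11 - 10)/21 = 0.047619.
Step 4: Exact two-sided p-value (enumerate n! = 5040 permutations of y under H0): p = 1.000000.
Step 5: alpha = 0.05. fail to reject H0.

tau_b = 0.0476 (C=11, D=10), p = 1.000000, fail to reject H0.


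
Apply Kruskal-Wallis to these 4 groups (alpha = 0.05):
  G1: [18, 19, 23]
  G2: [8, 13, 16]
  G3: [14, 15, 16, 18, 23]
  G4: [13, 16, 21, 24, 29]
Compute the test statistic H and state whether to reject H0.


Step 1: Combine all N = 16 observations and assign midranks.
sorted (value, group, rank): (8,G2,1), (13,G2,2.5), (13,G4,2.5), (14,G3,4), (15,G3,5), (16,G2,7), (16,G3,7), (16,G4,7), (18,G1,9.5), (18,G3,9.5), (19,G1,11), (21,G4,12), (23,G1,13.5), (23,G3,13.5), (24,G4,15), (29,G4,16)
Step 2: Sum ranks within each group.
R_1 = 34 (n_1 = 3)
R_2 = 10.5 (n_2 = 3)
R_3 = 39 (n_3 = 5)
R_4 = 52.5 (n_4 = 5)
Step 3: H = 12/(N(N+1)) * sum(R_i^2/n_i) - 3(N+1)
     = 12/(16*17) * (34^2/3 + 10.5^2/3 + 39^2/5 + 52.5^2/5) - 3*17
     = 0.044118 * 1277.53 - 51
     = 5.361765.
Step 4: Ties present; correction factor C = 1 - 42/(16^3 - 16) = 0.989706. Corrected H = 5.361765 / 0.989706 = 5.417533.
Step 5: Under H0, H ~ chi^2(3); p-value = 0.143655.
Step 6: alpha = 0.05. fail to reject H0.

H = 5.4175, df = 3, p = 0.143655, fail to reject H0.


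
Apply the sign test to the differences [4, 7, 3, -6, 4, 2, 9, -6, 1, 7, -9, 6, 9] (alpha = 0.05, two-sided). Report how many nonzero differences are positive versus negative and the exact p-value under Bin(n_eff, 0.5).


Step 1: Discard zero differences. Original n = 13; n_eff = number of nonzero differences = 13.
Nonzero differences (with sign): +4, +7, +3, -6, +4, +2, +9, -6, +1, +7, -9, +6, +9
Step 2: Count signs: positive = 10, negative = 3.
Step 3: Under H0: P(positive) = 0.5, so the number of positives S ~ Bin(13, 0.5).
Step 4: Two-sided exact p-value = sum of Bin(13,0.5) probabilities at or below the observed probability = 0.092285.
Step 5: alpha = 0.05. fail to reject H0.

n_eff = 13, pos = 10, neg = 3, p = 0.092285, fail to reject H0.


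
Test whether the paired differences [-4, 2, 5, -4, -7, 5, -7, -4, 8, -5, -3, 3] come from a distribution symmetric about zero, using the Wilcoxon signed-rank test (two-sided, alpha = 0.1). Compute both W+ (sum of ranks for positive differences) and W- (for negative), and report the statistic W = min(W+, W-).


Step 1: Drop any zero differences (none here) and take |d_i|.
|d| = [4, 2, 5, 4, 7, 5, 7, 4, 8, 5, 3, 3]
Step 2: Midrank |d_i| (ties get averaged ranks).
ranks: |4|->5, |2|->1, |5|->8, |4|->5, |7|->10.5, |5|->8, |7|->10.5, |4|->5, |8|->12, |5|->8, |3|->2.5, |3|->2.5
Step 3: Attach original signs; sum ranks with positive sign and with negative sign.
W+ = 1 + 8 + 8 + 12 + 2.5 = 31.5
W- = 5 + 5 + 10.5 + 10.5 + 5 + 8 + 2.5 = 46.5
(Check: W+ + W- = 78 should equal n(n+1)/2 = 78.)
Step 4: Test statistic W = min(W+, W-) = 31.5.
Step 5: Ties in |d|, so use the tie-corrected normal approximation.
        E[W] = n(n+1)/4 = 12*13/4 = 39.
        Tie groups: |d|=3 (t=2), |d|=4 (t=3), |d|=5 (t=3), |d|=7 (t=2); sum(t^3 - t) = 60.
        Var[W] = n(n+1)(2n+1)/24 - sum(t^3-t)/48 = 3900/24 - 60/48 = 161.25.
        z = (W - E[W]) / sqrt(Var[W]) = (31.5 - 39) / 12.6984 = -0.5906.
        Two-sided p = 2*Phi(z) = 0.554772.
Step 6: alpha = 0.1. fail to reject H0.

W+ = 31.5, W- = 46.5, W = min = 31.5, p = 0.554772, fail to reject H0.


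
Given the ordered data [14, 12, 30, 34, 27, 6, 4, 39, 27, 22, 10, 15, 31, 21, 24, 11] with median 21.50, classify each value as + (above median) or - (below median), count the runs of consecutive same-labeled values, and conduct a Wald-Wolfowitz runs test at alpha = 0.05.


Step 1: Compute median = 21.50; label A = above, B = below.
Labels in order: BBAAABBAAABBABAB  (n_A = 8, n_B = 8)
Step 2: Count runs R = 9.
Step 3: Under H0 (random ordering), E[R] = 2*n_A*n_B/(n_A+n_B) + 1 = 2*8*8/16 + 1 = 9.0000.
        Var[R] = 2*n_A*n_B*(2*n_A*n_B - n_A - n_B) / ((n_A+n_B)^2 * (n_A+n_B-1)) = 14336/3840 = 3.7333.
        SD[R] = 1.9322.
Step 4: R = E[R], so z = 0 with no continuity correction.
Step 5: Two-sided p-value via normal approximation = 2*(1 - Phi(|z|)) = 1.000000.
Step 6: alpha = 0.05. fail to reject H0.

R = 9, z = 0.0000, p = 1.000000, fail to reject H0.


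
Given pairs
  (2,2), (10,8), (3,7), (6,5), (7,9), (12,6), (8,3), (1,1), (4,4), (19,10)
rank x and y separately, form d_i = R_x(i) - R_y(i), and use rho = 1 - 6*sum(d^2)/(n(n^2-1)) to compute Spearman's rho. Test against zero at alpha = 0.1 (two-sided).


Step 1: Rank x and y separately (midranks; no ties here).
rank(x): 2->2, 10->8, 3->3, 6->5, 7->6, 12->9, 8->7, 1->1, 4->4, 19->10
rank(y): 2->2, 8->8, 7->7, 5->5, 9->9, 6->6, 3->3, 1->1, 4->4, 10->10
Step 2: d_i = R_x(i) - R_y(i); compute d_i^2.
  (2-2)^2=0, (8-8)^2=0, (3-7)^2=16, (5-5)^2=0, (6-9)^2=9, (9-6)^2=9, (7-3)^2=16, (1-1)^2=0, (4-4)^2=0, (10-10)^2=0
sum(d^2) = 50.
Step 3: rho = 1 - 6*50 / (10*(10^2 - 1)) = 1 - 300/990 = 0.696970.
Step 4: Under H0, t = rho * sqrt((n-2)/(1-rho^2)) = 2.7490 ~ t(8).
Step 5: Two-sided p-value from the t-distribution with 8 df = 0.025097.
Step 6: alpha = 0.1. reject H0.

rho = 0.6970, p = 0.025097, reject H0 at alpha = 0.1.


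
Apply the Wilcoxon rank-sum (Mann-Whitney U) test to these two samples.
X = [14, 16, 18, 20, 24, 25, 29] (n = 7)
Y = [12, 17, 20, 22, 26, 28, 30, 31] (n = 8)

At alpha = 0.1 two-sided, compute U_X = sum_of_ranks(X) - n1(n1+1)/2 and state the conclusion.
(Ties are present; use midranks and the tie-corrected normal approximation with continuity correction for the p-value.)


Step 1: Combine and sort all 15 observations; assign midranks.
sorted (value, group): (12,Y), (14,X), (16,X), (17,Y), (18,X), (20,X), (20,Y), (22,Y), (24,X), (25,X), (26,Y), (28,Y), (29,X), (30,Y), (31,Y)
ranks: 12->1, 14->2, 16->3, 17->4, 18->5, 20->6.5, 20->6.5, 22->8, 24->9, 25->10, 26->11, 28->12, 29->13, 30->14, 31->15
Step 2: Rank sum for X: R1 = 2 + 3 + 5 + 6.5 + 9 + 10 + 13 = 48.5.
Step 3: U_X = R1 - n1(n1+1)/2 = 48.5 - 7*8/2 = 48.5 - 28 = 20.5.
       U_Y = n1*n2 - U_X = 56 - 20.5 = 35.5.
Step 4: Ties are present, so use the tie-corrected normal approximation (with continuity correction) for the p-value.
Step 5: p-value = 0.417471; compare to alpha = 0.1. fail to reject H0.

U_X = 20.5, p = 0.417471, fail to reject H0 at alpha = 0.1.


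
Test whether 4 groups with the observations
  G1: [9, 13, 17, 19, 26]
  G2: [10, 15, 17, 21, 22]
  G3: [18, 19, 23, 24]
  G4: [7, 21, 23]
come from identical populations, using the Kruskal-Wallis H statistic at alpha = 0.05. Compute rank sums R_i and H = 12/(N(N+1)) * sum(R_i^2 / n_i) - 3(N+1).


Step 1: Combine all N = 17 observations and assign midranks.
sorted (value, group, rank): (7,G4,1), (9,G1,2), (10,G2,3), (13,G1,4), (15,G2,5), (17,G1,6.5), (17,G2,6.5), (18,G3,8), (19,G1,9.5), (19,G3,9.5), (21,G2,11.5), (21,G4,11.5), (22,G2,13), (23,G3,14.5), (23,G4,14.5), (24,G3,16), (26,G1,17)
Step 2: Sum ranks within each group.
R_1 = 39 (n_1 = 5)
R_2 = 39 (n_2 = 5)
R_3 = 48 (n_3 = 4)
R_4 = 27 (n_4 = 3)
Step 3: H = 12/(N(N+1)) * sum(R_i^2/n_i) - 3(N+1)
     = 12/(17*18) * (39^2/5 + 39^2/5 + 48^2/4 + 27^2/3) - 3*18
     = 0.039216 * 1427.4 - 54
     = 1.976471.
Step 4: Ties present; correction factor C = 1 - 24/(17^3 - 17) = 0.995098. Corrected H = 1.976471 / 0.995098 = 1.986207.
Step 5: Under H0, H ~ chi^2(3); p-value = 0.575274.
Step 6: alpha = 0.05. fail to reject H0.

H = 1.9862, df = 3, p = 0.575274, fail to reject H0.


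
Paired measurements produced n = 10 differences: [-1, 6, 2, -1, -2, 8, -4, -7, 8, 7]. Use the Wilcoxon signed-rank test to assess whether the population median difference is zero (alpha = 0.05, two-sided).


Step 1: Drop any zero differences (none here) and take |d_i|.
|d| = [1, 6, 2, 1, 2, 8, 4, 7, 8, 7]
Step 2: Midrank |d_i| (ties get averaged ranks).
ranks: |1|->1.5, |6|->6, |2|->3.5, |1|->1.5, |2|->3.5, |8|->9.5, |4|->5, |7|->7.5, |8|->9.5, |7|->7.5
Step 3: Attach original signs; sum ranks with positive sign and with negative sign.
W+ = 6 + 3.5 + 9.5 + 9.5 + 7.5 = 36
W- = 1.5 + 1.5 + 3.5 + 5 + 7.5 = 19
(Check: W+ + W- = 55 should equal n(n+1)/2 = 55.)
Step 4: Test statistic W = min(W+, W-) = 19.
Step 5: Ties in |d|, so use the tie-corrected normal approximation.
        E[W] = n(n+1)/4 = 10*11/4 = 27.5.
        Tie groups: |d|=1 (t=2), |d|=2 (t=2), |d|=7 (t=2), |d|=8 (t=2); sum(t^3 - t) = 24.
        Var[W] = n(n+1)(2n+1)/24 - sum(t^3-t)/48 = 2310/24 - 24/48 = 95.75.
        z = (W - E[W]) / sqrt(Var[W]) = (19 - 27.5) / 9.7852 = -0.8687.
        Two-sided p = 2*Phi(z) = 0.385033.
Step 6: alpha = 0.05. fail to reject H0.

W+ = 36, W- = 19, W = min = 19, p = 0.385033, fail to reject H0.


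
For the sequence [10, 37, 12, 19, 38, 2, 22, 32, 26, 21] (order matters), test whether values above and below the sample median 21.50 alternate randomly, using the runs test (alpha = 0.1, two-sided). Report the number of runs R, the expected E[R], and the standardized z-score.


Step 1: Compute median = 21.50; label A = above, B = below.
Labels in order: BABBABAAAB  (n_A = 5, n_B = 5)
Step 2: Count runs R = 7.
Step 3: Under H0 (random ordering), E[R] = 2*n_A*n_B/(n_A+n_B) + 1 = 2*5*5/10 + 1 = 6.0000.
        Var[R] = 2*n_A*n_B*(2*n_A*n_B - n_A - n_B) / ((n_A+n_B)^2 * (n_A+n_B-1)) = 2000/900 = 2.2222.
        SD[R] = 1.4907.
Step 4: Continuity-corrected z = (R - 0.5 - E[R]) / SD[R] = (7 - 0.5 - 6.0000) / 1.4907 = 0.3354.
Step 5: Two-sided p-value via normal approximation = 2*(1 - Phi(|z|)) = 0.737316.
Step 6: alpha = 0.1. fail to reject H0.

R = 7, z = 0.3354, p = 0.737316, fail to reject H0.


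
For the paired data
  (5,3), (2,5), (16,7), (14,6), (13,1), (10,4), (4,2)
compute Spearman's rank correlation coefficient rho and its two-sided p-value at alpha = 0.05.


Step 1: Rank x and y separately (midranks; no ties here).
rank(x): 5->3, 2->1, 16->7, 14->6, 13->5, 10->4, 4->2
rank(y): 3->3, 5->5, 7->7, 6->6, 1->1, 4->4, 2->2
Step 2: d_i = R_x(i) - R_y(i); compute d_i^2.
  (3-3)^2=0, (1-5)^2=16, (7-7)^2=0, (6-6)^2=0, (5-1)^2=16, (4-4)^2=0, (2-2)^2=0
sum(d^2) = 32.
Step 3: rho = 1 - 6*32 / (7*(7^2 - 1)) = 1 - 192/336 = 0.428571.
Step 4: Under H0, t = rho * sqrt((n-2)/(1-rho^2)) = 1.0607 ~ t(5).
Step 5: Two-sided p-value from the t-distribution with 5 df = 0.337368.
Step 6: alpha = 0.05. fail to reject H0.

rho = 0.4286, p = 0.337368, fail to reject H0 at alpha = 0.05.


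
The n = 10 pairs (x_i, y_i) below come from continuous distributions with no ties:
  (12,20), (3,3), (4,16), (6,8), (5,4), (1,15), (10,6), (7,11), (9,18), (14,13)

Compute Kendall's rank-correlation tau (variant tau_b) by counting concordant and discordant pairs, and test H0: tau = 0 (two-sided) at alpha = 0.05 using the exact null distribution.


Step 1: Enumerate the 45 unordered pairs (i,j) with i<j and classify each by sign(x_j-x_i) * sign(y_j-y_i).
  (1,2):dx=-9,dy=-17->C; (1,3):dx=-8,dy=-4->C; (1,4):dx=-6,dy=-12->C; (1,5):dx=-7,dy=-16->C
  (1,6):dx=-11,dy=-5->C; (1,7):dx=-2,dy=-14->C; (1,8):dx=-5,dy=-9->C; (1,9):dx=-3,dy=-2->C
  (1,10):dx=+2,dy=-7->D; (2,3):dx=+1,dy=+13->C; (2,4):dx=+3,dy=+5->C; (2,5):dx=+2,dy=+1->C
  (2,6):dx=-2,dy=+12->D; (2,7):dx=+7,dy=+3->C; (2,8):dx=+4,dy=+8->C; (2,9):dx=+6,dy=+15->C
  (2,10):dx=+11,dy=+10->C; (3,4):dx=+2,dy=-8->D; (3,5):dx=+1,dy=-12->D; (3,6):dx=-3,dy=-1->C
  (3,7):dx=+6,dy=-10->D; (3,8):dx=+3,dy=-5->D; (3,9):dx=+5,dy=+2->C; (3,10):dx=+10,dy=-3->D
  (4,5):dx=-1,dy=-4->C; (4,6):dx=-5,dy=+7->D; (4,7):dx=+4,dy=-2->D; (4,8):dx=+1,dy=+3->C
  (4,9):dx=+3,dy=+10->C; (4,10):dx=+8,dy=+5->C; (5,6):dx=-4,dy=+11->D; (5,7):dx=+5,dy=+2->C
  (5,8):dx=+2,dy=+7->C; (5,9):dx=+4,dy=+14->C; (5,10):dx=+9,dy=+9->C; (6,7):dx=+9,dy=-9->D
  (6,8):dx=+6,dy=-4->D; (6,9):dx=+8,dy=+3->C; (6,10):dx=+13,dy=-2->D; (7,8):dx=-3,dy=+5->D
  (7,9):dx=-1,dy=+12->D; (7,10):dx=+4,dy=+7->C; (8,9):dx=+2,dy=+7->C; (8,10):dx=+7,dy=+2->C
  (9,10):dx=+5,dy=-5->D
Step 2: C = 29, D = 16, total pairs = 45.
Step 3: tau = (C - D)/(n(n-1)/2) = (29 - 16)/45 = 0.288889.
Step 4: Exact two-sided p-value (enumerate n! = 3628800 permutations of y under H0): p = 0.291248.
Step 5: alpha = 0.05. fail to reject H0.

tau_b = 0.2889 (C=29, D=16), p = 0.291248, fail to reject H0.


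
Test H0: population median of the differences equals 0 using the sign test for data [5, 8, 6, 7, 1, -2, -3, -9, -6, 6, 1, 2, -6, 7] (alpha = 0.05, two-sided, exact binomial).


Step 1: Discard zero differences. Original n = 14; n_eff = number of nonzero differences = 14.
Nonzero differences (with sign): +5, +8, +6, +7, +1, -2, -3, -9, -6, +6, +1, +2, -6, +7
Step 2: Count signs: positive = 9, negative = 5.
Step 3: Under H0: P(positive) = 0.5, so the number of positives S ~ Bin(14, 0.5).
Step 4: Two-sided exact p-value = sum of Bin(14,0.5) probabilities at or below the observed probability = 0.423950.
Step 5: alpha = 0.05. fail to reject H0.

n_eff = 14, pos = 9, neg = 5, p = 0.423950, fail to reject H0.


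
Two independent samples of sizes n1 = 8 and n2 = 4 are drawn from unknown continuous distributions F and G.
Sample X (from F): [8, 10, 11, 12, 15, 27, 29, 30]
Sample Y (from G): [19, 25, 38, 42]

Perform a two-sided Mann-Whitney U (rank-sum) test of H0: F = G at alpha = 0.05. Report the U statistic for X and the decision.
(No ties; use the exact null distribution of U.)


Step 1: Combine and sort all 12 observations; assign midranks.
sorted (value, group): (8,X), (10,X), (11,X), (12,X), (15,X), (19,Y), (25,Y), (27,X), (29,X), (30,X), (38,Y), (42,Y)
ranks: 8->1, 10->2, 11->3, 12->4, 15->5, 19->6, 25->7, 27->8, 29->9, 30->10, 38->11, 42->12
Step 2: Rank sum for X: R1 = 1 + 2 + 3 + 4 + 5 + 8 + 9 + 10 = 42.
Step 3: U_X = R1 - n1(n1+1)/2 = 42 - 8*9/2 = 42 - 36 = 6.
       U_Y = n1*n2 - U_X = 32 - 6 = 26.
Step 4: No ties, so the exact null distribution of U (based on enumerating the C(12,8) = 495 equally likely rank assignments) gives the two-sided p-value.
Step 5: p-value = 0.109091; compare to alpha = 0.05. fail to reject H0.

U_X = 6, p = 0.109091, fail to reject H0 at alpha = 0.05.


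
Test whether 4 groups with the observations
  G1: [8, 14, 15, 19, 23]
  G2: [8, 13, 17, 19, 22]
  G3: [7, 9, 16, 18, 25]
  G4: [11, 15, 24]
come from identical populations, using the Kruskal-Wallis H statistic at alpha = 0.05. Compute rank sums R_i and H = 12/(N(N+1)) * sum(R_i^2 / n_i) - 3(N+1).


Step 1: Combine all N = 18 observations and assign midranks.
sorted (value, group, rank): (7,G3,1), (8,G1,2.5), (8,G2,2.5), (9,G3,4), (11,G4,5), (13,G2,6), (14,G1,7), (15,G1,8.5), (15,G4,8.5), (16,G3,10), (17,G2,11), (18,G3,12), (19,G1,13.5), (19,G2,13.5), (22,G2,15), (23,G1,16), (24,G4,17), (25,G3,18)
Step 2: Sum ranks within each group.
R_1 = 47.5 (n_1 = 5)
R_2 = 48 (n_2 = 5)
R_3 = 45 (n_3 = 5)
R_4 = 30.5 (n_4 = 3)
Step 3: H = 12/(N(N+1)) * sum(R_i^2/n_i) - 3(N+1)
     = 12/(18*19) * (47.5^2/5 + 48^2/5 + 45^2/5 + 30.5^2/3) - 3*19
     = 0.035088 * 1627.13 - 57
     = 0.092398.
Step 4: Ties present; correction factor C = 1 - 18/(18^3 - 18) = 0.996904. Corrected H = 0.092398 / 0.996904 = 0.092685.
Step 5: Under H0, H ~ chi^2(3); p-value = 0.992701.
Step 6: alpha = 0.05. fail to reject H0.

H = 0.0927, df = 3, p = 0.992701, fail to reject H0.


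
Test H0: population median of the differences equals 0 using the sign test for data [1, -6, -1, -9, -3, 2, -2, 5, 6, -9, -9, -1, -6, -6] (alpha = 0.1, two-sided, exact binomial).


Step 1: Discard zero differences. Original n = 14; n_eff = number of nonzero differences = 14.
Nonzero differences (with sign): +1, -6, -1, -9, -3, +2, -2, +5, +6, -9, -9, -1, -6, -6
Step 2: Count signs: positive = 4, negative = 10.
Step 3: Under H0: P(positive) = 0.5, so the number of positives S ~ Bin(14, 0.5).
Step 4: Two-sided exact p-value = sum of Bin(14,0.5) probabilities at or below the observed probability = 0.179565.
Step 5: alpha = 0.1. fail to reject H0.

n_eff = 14, pos = 4, neg = 10, p = 0.179565, fail to reject H0.


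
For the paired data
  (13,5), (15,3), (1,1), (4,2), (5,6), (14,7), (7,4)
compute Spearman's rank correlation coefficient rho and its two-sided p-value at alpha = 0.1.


Step 1: Rank x and y separately (midranks; no ties here).
rank(x): 13->5, 15->7, 1->1, 4->2, 5->3, 14->6, 7->4
rank(y): 5->5, 3->3, 1->1, 2->2, 6->6, 7->7, 4->4
Step 2: d_i = R_x(i) - R_y(i); compute d_i^2.
  (5-5)^2=0, (7-3)^2=16, (1-1)^2=0, (2-2)^2=0, (3-6)^2=9, (6-7)^2=1, (4-4)^2=0
sum(d^2) = 26.
Step 3: rho = 1 - 6*26 / (7*(7^2 - 1)) = 1 - 156/336 = 0.535714.
Step 4: Under H0, t = rho * sqrt((n-2)/(1-rho^2)) = 1.4186 ~ t(5).
Step 5: Two-sided p-value from the t-distribution with 5 df = 0.215217.
Step 6: alpha = 0.1. fail to reject H0.

rho = 0.5357, p = 0.215217, fail to reject H0 at alpha = 0.1.


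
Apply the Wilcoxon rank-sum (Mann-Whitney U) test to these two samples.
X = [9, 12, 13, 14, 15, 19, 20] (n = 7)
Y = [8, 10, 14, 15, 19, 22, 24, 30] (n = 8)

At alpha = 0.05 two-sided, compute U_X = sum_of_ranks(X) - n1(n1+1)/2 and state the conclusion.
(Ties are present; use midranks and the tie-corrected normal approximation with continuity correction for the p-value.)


Step 1: Combine and sort all 15 observations; assign midranks.
sorted (value, group): (8,Y), (9,X), (10,Y), (12,X), (13,X), (14,X), (14,Y), (15,X), (15,Y), (19,X), (19,Y), (20,X), (22,Y), (24,Y), (30,Y)
ranks: 8->1, 9->2, 10->3, 12->4, 13->5, 14->6.5, 14->6.5, 15->8.5, 15->8.5, 19->10.5, 19->10.5, 20->12, 22->13, 24->14, 30->15
Step 2: Rank sum for X: R1 = 2 + 4 + 5 + 6.5 + 8.5 + 10.5 + 12 = 48.5.
Step 3: U_X = R1 - n1(n1+1)/2 = 48.5 - 7*8/2 = 48.5 - 28 = 20.5.
       U_Y = n1*n2 - U_X = 56 - 20.5 = 35.5.
Step 4: Ties are present, so use the tie-corrected normal approximation (with continuity correction) for the p-value.
Step 5: p-value = 0.416636; compare to alpha = 0.05. fail to reject H0.

U_X = 20.5, p = 0.416636, fail to reject H0 at alpha = 0.05.


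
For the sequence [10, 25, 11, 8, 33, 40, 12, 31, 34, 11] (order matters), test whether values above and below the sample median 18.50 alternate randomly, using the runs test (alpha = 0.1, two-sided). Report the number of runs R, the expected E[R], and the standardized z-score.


Step 1: Compute median = 18.50; label A = above, B = below.
Labels in order: BABBAABAAB  (n_A = 5, n_B = 5)
Step 2: Count runs R = 7.
Step 3: Under H0 (random ordering), E[R] = 2*n_A*n_B/(n_A+n_B) + 1 = 2*5*5/10 + 1 = 6.0000.
        Var[R] = 2*n_A*n_B*(2*n_A*n_B - n_A - n_B) / ((n_A+n_B)^2 * (n_A+n_B-1)) = 2000/900 = 2.2222.
        SD[R] = 1.4907.
Step 4: Continuity-corrected z = (R - 0.5 - E[R]) / SD[R] = (7 - 0.5 - 6.0000) / 1.4907 = 0.3354.
Step 5: Two-sided p-value via normal approximation = 2*(1 - Phi(|z|)) = 0.737316.
Step 6: alpha = 0.1. fail to reject H0.

R = 7, z = 0.3354, p = 0.737316, fail to reject H0.


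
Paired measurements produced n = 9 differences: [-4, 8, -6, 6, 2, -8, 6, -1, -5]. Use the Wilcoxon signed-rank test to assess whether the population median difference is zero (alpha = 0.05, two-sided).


Step 1: Drop any zero differences (none here) and take |d_i|.
|d| = [4, 8, 6, 6, 2, 8, 6, 1, 5]
Step 2: Midrank |d_i| (ties get averaged ranks).
ranks: |4|->3, |8|->8.5, |6|->6, |6|->6, |2|->2, |8|->8.5, |6|->6, |1|->1, |5|->4
Step 3: Attach original signs; sum ranks with positive sign and with negative sign.
W+ = 8.5 + 6 + 2 + 6 = 22.5
W- = 3 + 6 + 8.5 + 1 + 4 = 22.5
(Check: W+ + W- = 45 should equal n(n+1)/2 = 45.)
Step 4: Test statistic W = min(W+, W-) = 22.5.
Step 5: Ties in |d|, so use the tie-corrected normal approximation.
        E[W] = n(n+1)/4 = 9*10/4 = 22.5.
        Tie groups: |d|=6 (t=3), |d|=8 (t=2); sum(t^3 - t) = 30.
        Var[W] = n(n+1)(2n+1)/24 - sum(t^3-t)/48 = 1710/24 - 30/48 = 70.625.
        z = (W - E[W]) / sqrt(Var[W]) = (22.5 - 22.5) / 8.4039 = 0.0000.
        Two-sided p = 2*Phi(z) = 1.000000.
Step 6: alpha = 0.05. fail to reject H0.

W+ = 22.5, W- = 22.5, W = min = 22.5, p = 1.000000, fail to reject H0.
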